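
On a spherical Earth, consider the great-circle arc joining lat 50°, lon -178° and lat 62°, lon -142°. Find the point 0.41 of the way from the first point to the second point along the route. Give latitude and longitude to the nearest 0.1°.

Write both endpoints as unit vectors p₁, p₂ with components (cos φ cos λ, cos φ sin λ, sin φ).
The central angle between the endpoints is δ = arccos(p₁·p₂) ≈ 0.401 rad (23.0°).
Interpolate at f = 0.41 with slerp weights a = sin((1−f)δ)/sin δ ≈ 0.600, b = sin(fδ)/sin δ ≈ 0.419.
p = a·p₁ + b·p₂ ≈ (-0.541, -0.135, 0.830); φ = arcsin(p_z) ≈ 56.12°, λ = atan2(p_y, p_x) ≈ -166.02°.

≈ lat 56.1°, lon -166.0°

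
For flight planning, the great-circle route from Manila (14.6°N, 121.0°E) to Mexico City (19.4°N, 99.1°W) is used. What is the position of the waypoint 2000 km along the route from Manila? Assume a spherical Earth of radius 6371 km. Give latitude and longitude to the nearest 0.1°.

≈ 25.5°N, 136.3°E

The haversine formula gives a central angle δ ≈ 2.233 rad (127.9°) between the endpoints. The total great-circle distance is δ·R ≈ 2.233 × 6371 ≈ 14223 km, so the target fraction is f = 2000/14223 ≈ 0.141.
Interpolate at f ≈ 0.141 with slerp weights a = sin((1−f)δ)/sin δ ≈ 1.192, b = sin(fδ)/sin δ ≈ 0.391.
p = a·p₁ + b·p₂ ≈ (-0.652, 0.624, 0.430); φ = arcsin(p_z) ≈ 25.49°, λ = atan2(p_y, p_x) ≈ 136.27°.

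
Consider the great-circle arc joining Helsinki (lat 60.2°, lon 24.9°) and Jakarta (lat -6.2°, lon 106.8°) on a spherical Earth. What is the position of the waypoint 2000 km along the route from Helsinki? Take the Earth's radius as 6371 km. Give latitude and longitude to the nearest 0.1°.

≈ lat 53.0°, lon 55.2°

Convert each endpoint to a unit vector on the sphere (x = cos φ cos λ, y = cos φ sin λ, z = sin φ).
The central angle between the endpoints is δ = arccos(p₁·p₂) ≈ 1.595 rad (91.4°). The total great-circle distance is δ·R ≈ 1.595 × 6371 ≈ 10161 km, so the target fraction is f = 2000/10161 ≈ 0.197.
Interpolate at f ≈ 0.197 with slerp weights a = sin((1−f)δ)/sin δ ≈ 0.959, b = sin(fδ)/sin δ ≈ 0.309.
p = a·p₁ + b·p₂ ≈ (0.343, 0.495, 0.798); φ = arcsin(p_z) ≈ 52.98°, λ = atan2(p_y, p_x) ≈ 55.23°.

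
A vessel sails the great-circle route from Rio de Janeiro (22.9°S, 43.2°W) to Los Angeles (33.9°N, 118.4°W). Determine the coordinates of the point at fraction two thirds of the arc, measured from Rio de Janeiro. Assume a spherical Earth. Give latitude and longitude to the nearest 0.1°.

≈ (16.9°N, 90.3°W)

The haversine formula gives a central angle δ ≈ 1.593 rad (91.2°) between the endpoints.
Interpolate at f = 2/3 with slerp weights a = sin((1−f)δ)/sin δ ≈ 0.506, b = sin(fδ)/sin δ ≈ 0.873.
p = a·p₁ + b·p₂ ≈ (-0.005, -0.957, 0.290); φ = arcsin(p_z) ≈ 16.86°, λ = atan2(p_y, p_x) ≈ -90.28°.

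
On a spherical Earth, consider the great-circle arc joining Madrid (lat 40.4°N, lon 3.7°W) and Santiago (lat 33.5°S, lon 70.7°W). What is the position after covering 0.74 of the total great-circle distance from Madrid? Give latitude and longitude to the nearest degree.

≈ lat 14°S, lon 53°W

Convert each endpoint to a unit vector on the sphere (x = cos φ cos λ, y = cos φ sin λ, z = sin φ).
The central angle between the endpoints is δ = arccos(p₁·p₂) ≈ 1.681 rad (96.3°).
Interpolate at f = 0.74 with slerp weights a = sin((1−f)δ)/sin δ ≈ 0.426, b = sin(fδ)/sin δ ≈ 0.953.
p = a·p₁ + b·p₂ ≈ (0.586, -0.771, -0.250); φ = arcsin(p_z) ≈ -14.47°, λ = atan2(p_y, p_x) ≈ -52.75°.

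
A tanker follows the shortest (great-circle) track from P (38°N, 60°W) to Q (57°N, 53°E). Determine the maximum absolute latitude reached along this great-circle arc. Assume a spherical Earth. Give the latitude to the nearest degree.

The great circle lies in the plane with unit normal n̂ = (p₁ × p₂)/|p₁ × p₂|.
Here n̂_z ≈ +0.422; the vertex latitude is φ_max = arccos|n̂_z| ≈ 65.1°.
Check via Clairaut: cos φ_max = |cos φ₁| · sin C = cos(38.0°)·sin(32.3°) ≈ 0.422, again giving ≈ 65.1°.

≈ 65°N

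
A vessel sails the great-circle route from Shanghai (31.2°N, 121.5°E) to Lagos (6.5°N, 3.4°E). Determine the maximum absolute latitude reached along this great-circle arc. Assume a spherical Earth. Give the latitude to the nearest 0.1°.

≈ 37.1°N

The great circle lies in the plane with unit normal n̂ = (p₁ × p₂)/|p₁ × p₂|.
Here n̂_z ≈ -0.798; the vertex latitude is φ_max = arccos|n̂_z| ≈ 37.1°.
Check via Clairaut: cos φ_max = |cos φ₁| · sin C = cos(31.2°)·sin(68.8°) ≈ 0.798, again giving ≈ 37.1°.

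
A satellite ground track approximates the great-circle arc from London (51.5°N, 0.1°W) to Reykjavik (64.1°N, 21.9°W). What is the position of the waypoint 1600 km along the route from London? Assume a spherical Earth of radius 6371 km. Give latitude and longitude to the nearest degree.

Convert each endpoint to a unit vector on the sphere (x = cos φ cos λ, y = cos φ sin λ, z = sin φ).
The central angle between the endpoints is δ = arccos(p₁·p₂) ≈ 0.296 rad (17.0°). The total great-circle distance is δ·R ≈ 0.296 × 6371 ≈ 1887 km, so the target fraction is f = 1600/1887 ≈ 0.848.
Interpolate at f ≈ 0.848 with slerp weights a = sin((1−f)δ)/sin δ ≈ 0.154, b = sin(fδ)/sin δ ≈ 0.852.
p = a·p₁ + b·p₂ ≈ (0.441, -0.139, 0.887); φ = arcsin(p_z) ≈ 62.46°, λ = atan2(p_y, p_x) ≈ -17.48°.

≈ (62°N, 17°W)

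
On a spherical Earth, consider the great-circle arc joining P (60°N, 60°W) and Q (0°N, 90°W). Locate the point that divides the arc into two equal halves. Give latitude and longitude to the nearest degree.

≈ (31°N, 80°W)

From cos δ = sin φ₁ sin φ₂ + cos φ₁ cos φ₂ cos Δλ, the central angle is δ ≈ 1.123 rad (64.3°).
Interpolate at f = 1/2 with slerp weights a = sin((1−f)δ)/sin δ ≈ 0.591, b = sin(fδ)/sin δ ≈ 0.591.
p = a·p₁ + b·p₂ ≈ (0.148, -0.846, 0.512); φ = arcsin(p_z) ≈ 30.77°, λ = atan2(p_y, p_x) ≈ -80.10°.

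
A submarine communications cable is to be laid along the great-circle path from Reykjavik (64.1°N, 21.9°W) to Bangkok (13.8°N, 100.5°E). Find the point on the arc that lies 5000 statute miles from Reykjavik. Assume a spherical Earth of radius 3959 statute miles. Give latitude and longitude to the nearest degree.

≈ 31°N, 93°E

From cos δ = sin φ₁ sin φ₂ + cos φ₁ cos φ₂ cos Δλ, the central angle is δ ≈ 1.584 rad (90.7°). The total great-circle distance is δ·R ≈ 1.584 × 3959 ≈ 6269 mi, so the target fraction is f = 5000/6269 ≈ 0.798.
Interpolate at f ≈ 0.798 with slerp weights a = sin((1−f)δ)/sin δ ≈ 0.315, b = sin(fδ)/sin δ ≈ 0.953.
p = a·p₁ + b·p₂ ≈ (-0.041, 0.859, 0.511); φ = arcsin(p_z) ≈ 30.72°, λ = atan2(p_y, p_x) ≈ 92.73°.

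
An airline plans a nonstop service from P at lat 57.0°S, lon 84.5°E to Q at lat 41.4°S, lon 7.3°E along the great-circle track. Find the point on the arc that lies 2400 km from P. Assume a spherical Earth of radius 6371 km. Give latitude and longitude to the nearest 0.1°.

Write both endpoints as unit vectors p₁, p₂ with components (cos φ cos λ, cos φ sin λ, sin φ).
The central angle between the endpoints is δ = arccos(p₁·p₂) ≈ 0.870 rad (49.8°). The total great-circle distance is δ·R ≈ 0.870 × 6371 ≈ 5540 km, so the target fraction is f = 2400/5540 ≈ 0.433.
Interpolate at f ≈ 0.433 with slerp weights a = sin((1−f)δ)/sin δ ≈ 0.619, b = sin(fδ)/sin δ ≈ 0.481.
p = a·p₁ + b·p₂ ≈ (0.391, 0.382, -0.838); φ = arcsin(p_z) ≈ -56.90°, λ = atan2(p_y, p_x) ≈ 44.34°.

≈ lat 56.9°S, lon 44.3°E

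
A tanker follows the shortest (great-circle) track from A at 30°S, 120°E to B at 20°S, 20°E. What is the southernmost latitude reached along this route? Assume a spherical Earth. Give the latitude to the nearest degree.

≈ 37°S

The great circle lies in the plane with unit normal n̂ = (p₁ × p₂)/|p₁ × p₂|.
Here n̂_z ≈ -0.802; the vertex latitude is φ_max = arccos|n̂_z| ≈ 36.7°.
Check via Clairaut: cos φ_max = |cos φ₁| · sin C = cos(30.0°)·sin(112.2°) ≈ 0.802, again giving ≈ 36.7°.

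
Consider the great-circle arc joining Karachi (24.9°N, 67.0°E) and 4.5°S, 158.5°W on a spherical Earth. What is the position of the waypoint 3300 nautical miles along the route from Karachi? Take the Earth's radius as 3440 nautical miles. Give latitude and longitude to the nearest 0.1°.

Write both endpoints as unit vectors p₁, p₂ with components (cos φ cos λ, cos φ sin λ, sin φ).
The central angle between the endpoints is δ = arccos(p₁·p₂) ≈ 2.301 rad (131.8°). The total great-circle distance is δ·R ≈ 2.301 × 3440 ≈ 7915 nmi, so the target fraction is f = 3300/7915 ≈ 0.417.
Interpolate at f ≈ 0.417 with slerp weights a = sin((1−f)δ)/sin δ ≈ 1.307, b = sin(fδ)/sin δ ≈ 1.099.
p = a·p₁ + b·p₂ ≈ (-0.556, 0.690, 0.464); φ = arcsin(p_z) ≈ 27.64°, λ = atan2(p_y, p_x) ≈ 128.88°.

≈ 27.6°N, 128.9°E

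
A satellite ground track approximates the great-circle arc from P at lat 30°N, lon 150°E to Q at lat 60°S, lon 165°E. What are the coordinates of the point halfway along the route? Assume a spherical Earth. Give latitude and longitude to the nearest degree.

≈ lat 15°S, lon 155°E

Convert each endpoint to a unit vector on the sphere (x = cos φ cos λ, y = cos φ sin λ, z = sin φ).
The central angle between the endpoints is δ = arccos(p₁·p₂) ≈ 1.586 rad (90.8°).
Interpolate at f = 1/2 with slerp weights a = sin((1−f)δ)/sin δ ≈ 0.712, b = sin(fδ)/sin δ ≈ 0.712.
p = a·p₁ + b·p₂ ≈ (-0.878, 0.401, -0.261); φ = arcsin(p_z) ≈ -15.11°, λ = atan2(p_y, p_x) ≈ 155.48°.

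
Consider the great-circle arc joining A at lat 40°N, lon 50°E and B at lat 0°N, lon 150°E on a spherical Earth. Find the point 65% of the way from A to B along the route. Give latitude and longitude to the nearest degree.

The haversine formula gives a central angle δ ≈ 1.704 rad (97.6°) between the endpoints.
Interpolate at f = 0.65 with slerp weights a = sin((1−f)δ)/sin δ ≈ 0.567, b = sin(fδ)/sin δ ≈ 0.903.
p = a·p₁ + b·p₂ ≈ (-0.503, 0.784, 0.364); φ = arcsin(p_z) ≈ 21.37°, λ = atan2(p_y, p_x) ≈ 122.67°.

≈ lat 21°N, lon 123°E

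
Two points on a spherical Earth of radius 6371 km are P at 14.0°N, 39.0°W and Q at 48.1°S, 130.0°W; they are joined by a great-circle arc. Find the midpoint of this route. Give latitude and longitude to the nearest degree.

≈ 23°S, 74°W

From cos δ = sin φ₁ sin φ₂ + cos φ₁ cos φ₂ cos Δλ, the central angle is δ ≈ 1.763 rad (101.0°).
Interpolate at f = 1/2 with slerp weights a = sin((1−f)δ)/sin δ ≈ 0.786, b = sin(fδ)/sin δ ≈ 0.786.
p = a·p₁ + b·p₂ ≈ (0.255, -0.882, -0.395); φ = arcsin(p_z) ≈ -23.27°, λ = atan2(p_y, p_x) ≈ -73.86°.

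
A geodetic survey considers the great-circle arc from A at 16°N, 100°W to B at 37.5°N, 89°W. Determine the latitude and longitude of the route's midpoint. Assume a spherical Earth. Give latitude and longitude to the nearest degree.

≈ 27°N, 95°W

Convert each endpoint to a unit vector on the sphere (x = cos φ cos λ, y = cos φ sin λ, z = sin φ).
The central angle between the endpoints is δ = arccos(p₁·p₂) ≈ 0.412 rad (23.6°).
Interpolate at f = 1/2 with slerp weights a = sin((1−f)δ)/sin δ ≈ 0.511, b = sin(fδ)/sin δ ≈ 0.511.
p = a·p₁ + b·p₂ ≈ (-0.078, -0.889, 0.452); φ = arcsin(p_z) ≈ 26.86°, λ = atan2(p_y, p_x) ≈ -95.03°.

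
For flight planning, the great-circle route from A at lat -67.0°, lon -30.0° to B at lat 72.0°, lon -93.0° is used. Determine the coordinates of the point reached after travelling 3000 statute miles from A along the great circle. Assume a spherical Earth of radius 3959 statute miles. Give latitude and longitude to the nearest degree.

≈ lat -26°, lon -52°

From cos δ = sin φ₁ sin φ₂ + cos φ₁ cos φ₂ cos Δλ, the central angle is δ ≈ 2.533 rad (145.1°). The total great-circle distance is δ·R ≈ 2.533 × 3959 ≈ 10029 mi, so the target fraction is f = 3000/10029 ≈ 0.299.
Interpolate at f ≈ 0.299 with slerp weights a = sin((1−f)δ)/sin δ ≈ 1.713, b = sin(fδ)/sin δ ≈ 1.203.
p = a·p₁ + b·p₂ ≈ (0.560, -0.706, -0.433); φ = arcsin(p_z) ≈ -25.68°, λ = atan2(p_y, p_x) ≈ -51.56°.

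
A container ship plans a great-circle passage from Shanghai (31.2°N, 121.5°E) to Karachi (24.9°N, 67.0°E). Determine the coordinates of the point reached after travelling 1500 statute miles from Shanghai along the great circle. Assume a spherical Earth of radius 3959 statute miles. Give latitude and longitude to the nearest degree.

≈ (31°N, 96°E)

From cos δ = sin φ₁ sin φ₂ + cos φ₁ cos φ₂ cos Δλ, the central angle is δ ≈ 0.838 rad (48.0°). The total great-circle distance is δ·R ≈ 0.838 × 3959 ≈ 3319 mi, so the target fraction is f = 1500/3319 ≈ 0.452.
Interpolate at f ≈ 0.452 with slerp weights a = sin((1−f)δ)/sin δ ≈ 0.596, b = sin(fδ)/sin δ ≈ 0.497.
p = a·p₁ + b·p₂ ≈ (-0.090, 0.850, 0.518); φ = arcsin(p_z) ≈ 31.23°, λ = atan2(p_y, p_x) ≈ 96.06°.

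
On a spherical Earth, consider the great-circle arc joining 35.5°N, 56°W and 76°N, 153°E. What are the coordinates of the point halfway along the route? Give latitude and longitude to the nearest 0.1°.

≈ 68.4°N, 67.0°W

Write both endpoints as unit vectors p₁, p₂ with components (cos φ cos λ, cos φ sin λ, sin φ).
The central angle between the endpoints is δ = arccos(p₁·p₂) ≈ 1.169 rad (67.0°).
Interpolate at f = 1/2 with slerp weights a = sin((1−f)δ)/sin δ ≈ 0.600, b = sin(fδ)/sin δ ≈ 0.600.
p = a·p₁ + b·p₂ ≈ (0.144, -0.339, 0.930); φ = arcsin(p_z) ≈ 68.41°, λ = atan2(p_y, p_x) ≈ -67.02°.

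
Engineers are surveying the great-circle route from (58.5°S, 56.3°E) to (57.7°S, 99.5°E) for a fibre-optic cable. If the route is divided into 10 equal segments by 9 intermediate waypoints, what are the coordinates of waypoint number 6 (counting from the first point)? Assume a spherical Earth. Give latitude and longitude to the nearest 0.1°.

The haversine formula gives a central angle δ ≈ 0.392 rad (22.4°) between the endpoints.
Interpolate at f = 6/10 with slerp weights a = sin((1−f)δ)/sin δ ≈ 0.409, b = sin(fδ)/sin δ ≈ 0.610.
p = a·p₁ + b·p₂ ≈ (0.065, 0.499, -0.864); φ = arcsin(p_z) ≈ -59.78°, λ = atan2(p_y, p_x) ≈ 82.61°.

≈ (59.8°S, 82.6°E)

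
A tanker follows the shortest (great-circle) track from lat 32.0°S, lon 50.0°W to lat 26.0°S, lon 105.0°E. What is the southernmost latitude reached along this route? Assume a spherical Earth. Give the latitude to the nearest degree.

≈ 69°S

The great circle lies in the plane with unit normal n̂ = (p₁ × p₂)/|p₁ × p₂|.
Here n̂_z ≈ +0.362; the vertex latitude is φ_max = arccos|n̂_z| ≈ 68.7°.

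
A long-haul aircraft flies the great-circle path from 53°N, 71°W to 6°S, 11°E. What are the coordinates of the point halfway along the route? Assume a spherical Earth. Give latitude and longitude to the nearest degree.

Write both endpoints as unit vectors p₁, p₂ with components (cos φ cos λ, cos φ sin λ, sin φ).
The central angle between the endpoints is δ = arccos(p₁·p₂) ≈ 1.571 rad (90.0°).
Interpolate at f = 1/2 with slerp weights a = sin((1−f)δ)/sin δ ≈ 0.707, b = sin(fδ)/sin δ ≈ 0.707.
p = a·p₁ + b·p₂ ≈ (0.829, -0.268, 0.491); φ = arcsin(p_z) ≈ 29.40°, λ = atan2(p_y, p_x) ≈ -17.93°.

≈ 29°N, 18°W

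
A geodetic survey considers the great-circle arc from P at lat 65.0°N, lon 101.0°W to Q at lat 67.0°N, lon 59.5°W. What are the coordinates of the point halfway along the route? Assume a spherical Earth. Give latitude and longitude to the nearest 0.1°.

≈ lat 67.4°N, lon 81.1°W

Convert each endpoint to a unit vector on the sphere (x = cos φ cos λ, y = cos φ sin λ, z = sin φ).
The central angle between the endpoints is δ = arccos(p₁·p₂) ≈ 0.291 rad (16.7°).
Interpolate at f = 1/2 with slerp weights a = sin((1−f)δ)/sin δ ≈ 0.505, b = sin(fδ)/sin δ ≈ 0.505.
p = a·p₁ + b·p₂ ≈ (0.059, -0.380, 0.923); φ = arcsin(p_z) ≈ 67.39°, λ = atan2(p_y, p_x) ≈ -81.10°.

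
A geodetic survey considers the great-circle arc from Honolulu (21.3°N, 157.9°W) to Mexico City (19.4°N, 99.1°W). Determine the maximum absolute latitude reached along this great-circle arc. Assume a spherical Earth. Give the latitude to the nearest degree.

≈ 23°N

The great circle lies in the plane with unit normal n̂ = (p₁ × p₂)/|p₁ × p₂|.
Here n̂_z ≈ +0.919; the vertex latitude is φ_max = arccos|n̂_z| ≈ 23.2°.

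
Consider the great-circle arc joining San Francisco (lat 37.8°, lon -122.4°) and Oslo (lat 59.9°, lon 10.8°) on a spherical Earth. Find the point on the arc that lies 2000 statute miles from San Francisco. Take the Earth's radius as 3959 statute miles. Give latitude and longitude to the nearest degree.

The haversine formula gives a central angle δ ≈ 1.309 rad (75.0°) between the endpoints. The total great-circle distance is δ·R ≈ 1.309 × 3959 ≈ 5182 mi, so the target fraction is f = 2000/5182 ≈ 0.386.
Interpolate at f ≈ 0.386 with slerp weights a = sin((1−f)δ)/sin δ ≈ 0.745, b = sin(fδ)/sin δ ≈ 0.501.
p = a·p₁ + b·p₂ ≈ (-0.069, -0.450, 0.890); φ = arcsin(p_z) ≈ 62.91°, λ = atan2(p_y, p_x) ≈ -98.68°.

≈ lat 63°, lon -99°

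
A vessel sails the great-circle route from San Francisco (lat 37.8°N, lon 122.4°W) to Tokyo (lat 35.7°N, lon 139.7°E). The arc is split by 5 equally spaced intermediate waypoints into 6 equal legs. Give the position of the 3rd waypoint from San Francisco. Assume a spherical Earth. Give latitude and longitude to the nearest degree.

≈ lat 49°N, lon 172°W

From cos δ = sin φ₁ sin φ₂ + cos φ₁ cos φ₂ cos Δλ, the central angle is δ ≈ 1.298 rad (74.4°).
Interpolate at f = 3/6 with slerp weights a = sin((1−f)δ)/sin δ ≈ 0.628, b = sin(fδ)/sin δ ≈ 0.628.
p = a·p₁ + b·p₂ ≈ (-0.654, -0.089, 0.751); φ = arcsin(p_z) ≈ 48.67°, λ = atan2(p_y, p_x) ≈ -172.25°.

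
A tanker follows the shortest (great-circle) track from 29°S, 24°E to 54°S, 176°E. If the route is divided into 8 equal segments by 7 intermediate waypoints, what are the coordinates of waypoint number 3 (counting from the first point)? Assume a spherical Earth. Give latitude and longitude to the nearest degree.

Convert each endpoint to a unit vector on the sphere (x = cos φ cos λ, y = cos φ sin λ, z = sin φ).
The central angle between the endpoints is δ = arccos(p₁·p₂) ≈ 1.633 rad (93.5°).
Interpolate at f = 3/8 with slerp weights a = sin((1−f)δ)/sin δ ≈ 0.854, b = sin(fδ)/sin δ ≈ 0.576.
p = a·p₁ + b·p₂ ≈ (0.345, 0.327, -0.880); φ = arcsin(p_z) ≈ -61.62°, λ = atan2(p_y, p_x) ≈ 43.53°.

≈ 62°S, 44°E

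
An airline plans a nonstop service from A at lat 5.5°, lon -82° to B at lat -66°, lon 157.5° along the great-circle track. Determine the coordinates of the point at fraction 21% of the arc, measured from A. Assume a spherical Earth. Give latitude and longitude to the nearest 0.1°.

≈ lat -15.4°, lon -90.4°

The haversine formula gives a central angle δ ≈ 1.868 rad (107.0°) between the endpoints.
Interpolate at f = 0.21 with slerp weights a = sin((1−f)δ)/sin δ ≈ 1.041, b = sin(fδ)/sin δ ≈ 0.400.
p = a·p₁ + b·p₂ ≈ (-0.006, -0.964, -0.266); φ = arcsin(p_z) ≈ -15.40°, λ = atan2(p_y, p_x) ≈ -90.36°.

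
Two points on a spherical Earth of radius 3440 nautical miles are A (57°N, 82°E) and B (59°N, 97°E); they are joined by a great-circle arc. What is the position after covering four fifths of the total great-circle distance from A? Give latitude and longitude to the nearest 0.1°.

≈ (58.7°N, 93.9°E)

From cos δ = sin φ₁ sin φ₂ + cos φ₁ cos φ₂ cos Δλ, the central angle is δ ≈ 0.143 rad (8.2°).
Interpolate at f = 4/5 with slerp weights a = sin((1−f)δ)/sin δ ≈ 0.201, b = sin(fδ)/sin δ ≈ 0.801.
p = a·p₁ + b·p₂ ≈ (-0.035, 0.518, 0.855); φ = arcsin(p_z) ≈ 58.74°, λ = atan2(p_y, p_x) ≈ 93.88°.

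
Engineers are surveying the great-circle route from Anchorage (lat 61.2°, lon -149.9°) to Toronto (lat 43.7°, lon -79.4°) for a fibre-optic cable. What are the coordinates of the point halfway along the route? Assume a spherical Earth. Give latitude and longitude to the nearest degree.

The haversine formula gives a central angle δ ≈ 0.765 rad (43.8°) between the endpoints.
Interpolate at f = 1/2 with slerp weights a = sin((1−f)δ)/sin δ ≈ 0.539, b = sin(fδ)/sin δ ≈ 0.539.
p = a·p₁ + b·p₂ ≈ (-0.153, -0.513, 0.845); φ = arcsin(p_z) ≈ 57.62°, λ = atan2(p_y, p_x) ≈ -106.60°.

≈ lat 58°, lon -107°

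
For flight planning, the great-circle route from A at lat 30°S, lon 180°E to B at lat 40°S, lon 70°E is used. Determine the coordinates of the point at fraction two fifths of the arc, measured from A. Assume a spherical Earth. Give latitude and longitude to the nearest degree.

≈ lat 48°S, lon 143°E

The haversine formula gives a central angle δ ≈ 1.476 rad (84.6°) between the endpoints.
Interpolate at f = 2/5 with slerp weights a = sin((1−f)δ)/sin δ ≈ 0.778, b = sin(fδ)/sin δ ≈ 0.559.
p = a·p₁ + b·p₂ ≈ (-0.527, 0.403, -0.748); φ = arcsin(p_z) ≈ -48.45°, λ = atan2(p_y, p_x) ≈ 142.63°.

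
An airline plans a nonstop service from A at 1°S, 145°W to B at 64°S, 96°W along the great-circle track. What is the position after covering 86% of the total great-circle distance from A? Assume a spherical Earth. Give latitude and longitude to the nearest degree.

The haversine formula gives a central angle δ ≈ 1.263 rad (72.3°) between the endpoints.
Interpolate at f = 0.86 with slerp weights a = sin((1−f)δ)/sin δ ≈ 0.185, b = sin(fδ)/sin δ ≈ 0.928.
p = a·p₁ + b·p₂ ≈ (-0.194, -0.511, -0.838); φ = arcsin(p_z) ≈ -56.90°, λ = atan2(p_y, p_x) ≈ -110.77°.

≈ 57°S, 111°W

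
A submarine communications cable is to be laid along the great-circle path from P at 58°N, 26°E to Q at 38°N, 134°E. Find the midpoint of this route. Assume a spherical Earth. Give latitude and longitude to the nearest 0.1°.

Write both endpoints as unit vectors p₁, p₂ with components (cos φ cos λ, cos φ sin λ, sin φ).
The central angle between the endpoints is δ = arccos(p₁·p₂) ≈ 1.167 rad (66.9°).
Interpolate at f = 1/2 with slerp weights a = sin((1−f)δ)/sin δ ≈ 0.599, b = sin(fδ)/sin δ ≈ 0.599.
p = a·p₁ + b·p₂ ≈ (-0.043, 0.479, 0.877); φ = arcsin(p_z) ≈ 61.27°, λ = atan2(p_y, p_x) ≈ 95.08°.

≈ 61.3°N, 95.1°E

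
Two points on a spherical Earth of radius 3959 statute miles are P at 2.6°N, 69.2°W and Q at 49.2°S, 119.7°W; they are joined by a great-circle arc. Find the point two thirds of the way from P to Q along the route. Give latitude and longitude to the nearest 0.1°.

≈ 34.1°S, 97.0°W

From cos δ = sin φ₁ sin φ₂ + cos φ₁ cos φ₂ cos Δλ, the central angle is δ ≈ 1.180 rad (67.6°).
Interpolate at f = 2/3 with slerp weights a = sin((1−f)δ)/sin δ ≈ 0.415, b = sin(fδ)/sin δ ≈ 0.766.
p = a·p₁ + b·p₂ ≈ (-0.101, -0.822, -0.561); φ = arcsin(p_z) ≈ -34.12°, λ = atan2(p_y, p_x) ≈ -97.00°.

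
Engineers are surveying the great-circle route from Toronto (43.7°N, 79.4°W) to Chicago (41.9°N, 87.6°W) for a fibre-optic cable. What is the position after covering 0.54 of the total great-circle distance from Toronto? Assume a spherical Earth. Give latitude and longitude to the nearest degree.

Convert each endpoint to a unit vector on the sphere (x = cos φ cos λ, y = cos φ sin λ, z = sin φ).
The central angle between the endpoints is δ = arccos(p₁·p₂) ≈ 0.110 rad (6.3°).
Interpolate at f = 0.54 with slerp weights a = sin((1−f)δ)/sin δ ≈ 0.461, b = sin(fδ)/sin δ ≈ 0.541.
p = a·p₁ + b·p₂ ≈ (0.078, -0.730, 0.679); φ = arcsin(p_z) ≈ 42.80°, λ = atan2(p_y, p_x) ≈ -83.89°.

≈ 43°N, 84°W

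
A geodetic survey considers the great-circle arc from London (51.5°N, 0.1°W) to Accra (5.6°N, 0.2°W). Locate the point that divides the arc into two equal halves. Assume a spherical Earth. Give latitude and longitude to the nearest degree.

≈ 29°N, 0°E

Write both endpoints as unit vectors p₁, p₂ with components (cos φ cos λ, cos φ sin λ, sin φ).
The central angle between the endpoints is δ = arccos(p₁·p₂) ≈ 0.801 rad (45.9°).
Interpolate at f = 1/2 with slerp weights a = sin((1−f)δ)/sin δ ≈ 0.543, b = sin(fδ)/sin δ ≈ 0.543.
p = a·p₁ + b·p₂ ≈ (0.878, -0.002, 0.478); φ = arcsin(p_z) ≈ 28.55°, λ = atan2(p_y, p_x) ≈ -0.16°.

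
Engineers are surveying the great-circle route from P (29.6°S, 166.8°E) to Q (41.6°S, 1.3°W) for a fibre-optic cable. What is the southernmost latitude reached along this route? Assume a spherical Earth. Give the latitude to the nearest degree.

The great circle lies in the plane with unit normal n̂ = (p₁ × p₂)/|p₁ × p₂|.
Here n̂_z ≈ -0.141; the vertex latitude is φ_max = arccos|n̂_z| ≈ 81.9°.

≈ 82°S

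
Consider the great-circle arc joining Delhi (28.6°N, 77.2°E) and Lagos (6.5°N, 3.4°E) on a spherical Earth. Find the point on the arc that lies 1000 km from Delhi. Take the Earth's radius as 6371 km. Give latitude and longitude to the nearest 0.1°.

Write both endpoints as unit vectors p₁, p₂ with components (cos φ cos λ, cos φ sin λ, sin φ).
The central angle between the endpoints is δ = arccos(p₁·p₂) ≈ 1.269 rad (72.7°). The total great-circle distance is δ·R ≈ 1.269 × 6371 ≈ 8083 km, so the target fraction is f = 1000/8083 ≈ 0.124.
Interpolate at f ≈ 0.124 with slerp weights a = sin((1−f)δ)/sin δ ≈ 0.939, b = sin(fδ)/sin δ ≈ 0.164.
p = a·p₁ + b·p₂ ≈ (0.345, 0.814, 0.468); φ = arcsin(p_z) ≈ 27.91°, λ = atan2(p_y, p_x) ≈ 67.02°.

≈ 27.9°N, 67.0°E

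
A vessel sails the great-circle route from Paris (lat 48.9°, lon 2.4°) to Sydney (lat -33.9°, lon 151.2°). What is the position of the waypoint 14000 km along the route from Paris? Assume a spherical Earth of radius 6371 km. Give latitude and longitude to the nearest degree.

Write both endpoints as unit vectors p₁, p₂ with components (cos φ cos λ, cos φ sin λ, sin φ).
The central angle between the endpoints is δ = arccos(p₁·p₂) ≈ 2.662 rad (152.5°). The total great-circle distance is δ·R ≈ 2.662 × 6371 ≈ 16957 km, so the target fraction is f = 14000/16957 ≈ 0.826.
Interpolate at f ≈ 0.826 with slerp weights a = sin((1−f)δ)/sin δ ≈ 0.970, b = sin(fδ)/sin δ ≈ 1.754.
p = a·p₁ + b·p₂ ≈ (-0.639, 0.728, -0.248); φ = arcsin(p_z) ≈ -14.35°, λ = atan2(p_y, p_x) ≈ 131.28°.

≈ lat -14°, lon 131°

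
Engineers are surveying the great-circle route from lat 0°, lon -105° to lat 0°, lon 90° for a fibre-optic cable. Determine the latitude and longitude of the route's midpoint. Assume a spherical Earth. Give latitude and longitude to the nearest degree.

≈ lat 0°, lon 172°

Convert each endpoint to a unit vector on the sphere (x = cos φ cos λ, y = cos φ sin λ, z = sin φ).
The central angle between the endpoints is δ = arccos(p₁·p₂) ≈ 2.880 rad (165.0°).
Interpolate at f = 1/2 with slerp weights a = sin((1−f)δ)/sin δ ≈ 3.831, b = sin(fδ)/sin δ ≈ 3.831.
p = a·p₁ + b·p₂ ≈ (-0.991, 0.131, 0.000); φ = arcsin(p_z) ≈ 0.00°, λ = atan2(p_y, p_x) ≈ 172.50°.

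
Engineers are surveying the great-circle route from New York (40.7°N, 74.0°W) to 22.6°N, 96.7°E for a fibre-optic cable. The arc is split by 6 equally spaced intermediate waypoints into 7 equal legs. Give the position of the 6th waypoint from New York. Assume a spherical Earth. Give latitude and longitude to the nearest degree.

≈ 39°N, 94°E

The haversine formula gives a central angle δ ≈ 2.027 rad (116.1°) between the endpoints.
Interpolate at f = 6/7 with slerp weights a = sin((1−f)δ)/sin δ ≈ 0.318, b = sin(fδ)/sin δ ≈ 1.098.
p = a·p₁ + b·p₂ ≈ (-0.052, 0.775, 0.629); φ = arcsin(p_z) ≈ 39.01°, λ = atan2(p_y, p_x) ≈ 93.83°.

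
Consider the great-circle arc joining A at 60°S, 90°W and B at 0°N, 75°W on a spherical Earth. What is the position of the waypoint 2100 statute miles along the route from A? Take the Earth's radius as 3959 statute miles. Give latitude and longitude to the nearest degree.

≈ 30°S, 80°W

From cos δ = sin φ₁ sin φ₂ + cos φ₁ cos φ₂ cos Δλ, the central angle is δ ≈ 1.067 rad (61.1°). The total great-circle distance is δ·R ≈ 1.067 × 3959 ≈ 4223 mi, so the target fraction is f = 2100/4223 ≈ 0.497.
Interpolate at f ≈ 0.497 with slerp weights a = sin((1−f)δ)/sin δ ≈ 0.584, b = sin(fδ)/sin δ ≈ 0.578.
p = a·p₁ + b·p₂ ≈ (0.150, -0.850, -0.505); φ = arcsin(p_z) ≈ -30.36°, λ = atan2(p_y, p_x) ≈ -80.02°.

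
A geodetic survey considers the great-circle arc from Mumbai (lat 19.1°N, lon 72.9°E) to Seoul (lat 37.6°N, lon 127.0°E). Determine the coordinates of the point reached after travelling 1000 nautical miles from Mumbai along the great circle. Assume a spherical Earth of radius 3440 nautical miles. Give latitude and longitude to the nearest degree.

≈ lat 28°N, lon 89°E

Write both endpoints as unit vectors p₁, p₂ with components (cos φ cos λ, cos φ sin λ, sin φ).
The central angle between the endpoints is δ = arccos(p₁·p₂) ≈ 0.878 rad (50.3°). The total great-circle distance is δ·R ≈ 0.878 × 3440 ≈ 3020 nmi, so the target fraction is f = 1000/3020 ≈ 0.331.
Interpolate at f ≈ 0.331 with slerp weights a = sin((1−f)δ)/sin δ ≈ 0.720, b = sin(fδ)/sin δ ≈ 0.372.
p = a·p₁ + b·p₂ ≈ (0.022, 0.886, 0.463); φ = arcsin(p_z) ≈ 27.58°, λ = atan2(p_y, p_x) ≈ 88.55°.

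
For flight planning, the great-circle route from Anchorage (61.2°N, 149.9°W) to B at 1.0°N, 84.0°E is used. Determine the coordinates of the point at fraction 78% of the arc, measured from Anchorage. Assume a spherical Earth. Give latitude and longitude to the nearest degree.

Write both endpoints as unit vectors p₁, p₂ with components (cos φ cos λ, cos φ sin λ, sin φ).
The central angle between the endpoints is δ = arccos(p₁·p₂) ≈ 1.843 rad (105.6°).
Interpolate at f = 0.78 with slerp weights a = sin((1−f)δ)/sin δ ≈ 0.409, b = sin(fδ)/sin δ ≈ 1.029.
p = a·p₁ + b·p₂ ≈ (-0.063, 0.924, 0.377); φ = arcsin(p_z) ≈ 22.13°, λ = atan2(p_y, p_x) ≈ 93.91°.

≈ 22°N, 94°E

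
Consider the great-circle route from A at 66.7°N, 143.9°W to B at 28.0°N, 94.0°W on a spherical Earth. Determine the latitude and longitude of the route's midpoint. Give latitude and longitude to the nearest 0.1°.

≈ 49.7°N, 108.9°W

Write both endpoints as unit vectors p₁, p₂ with components (cos φ cos λ, cos φ sin λ, sin φ).
The central angle between the endpoints is δ = arccos(p₁·p₂) ≈ 0.855 rad (49.0°).
Interpolate at f = 1/2 with slerp weights a = sin((1−f)δ)/sin δ ≈ 0.549, b = sin(fδ)/sin δ ≈ 0.549.
p = a·p₁ + b·p₂ ≈ (-0.209, -0.612, 0.763); φ = arcsin(p_z) ≈ 49.69°, λ = atan2(p_y, p_x) ≈ -108.89°.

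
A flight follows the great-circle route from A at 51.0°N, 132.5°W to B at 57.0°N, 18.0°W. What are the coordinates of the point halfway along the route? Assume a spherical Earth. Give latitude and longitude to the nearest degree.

From cos δ = sin φ₁ sin φ₂ + cos φ₁ cos φ₂ cos Δλ, the central angle is δ ≈ 1.036 rad (59.4°).
Interpolate at f = 1/2 with slerp weights a = sin((1−f)δ)/sin δ ≈ 0.576, b = sin(fδ)/sin δ ≈ 0.576.
p = a·p₁ + b·p₂ ≈ (0.053, -0.364, 0.930); φ = arcsin(p_z) ≈ 68.42°, λ = atan2(p_y, p_x) ≈ -81.65°.

≈ 68°N, 82°W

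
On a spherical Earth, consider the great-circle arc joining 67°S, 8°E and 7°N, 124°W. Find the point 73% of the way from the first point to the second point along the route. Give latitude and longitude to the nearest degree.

≈ 22°S, 114°W

From cos δ = sin φ₁ sin φ₂ + cos φ₁ cos φ₂ cos Δλ, the central angle is δ ≈ 1.952 rad (111.8°).
Interpolate at f = 0.73 with slerp weights a = sin((1−f)δ)/sin δ ≈ 0.542, b = sin(fδ)/sin δ ≈ 1.066.
p = a·p₁ + b·p₂ ≈ (-0.382, -0.847, -0.369); φ = arcsin(p_z) ≈ -21.64°, λ = atan2(p_y, p_x) ≈ -114.26°.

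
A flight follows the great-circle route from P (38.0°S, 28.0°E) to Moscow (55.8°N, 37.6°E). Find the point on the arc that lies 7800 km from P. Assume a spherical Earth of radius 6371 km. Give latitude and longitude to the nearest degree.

Write both endpoints as unit vectors p₁, p₂ with components (cos φ cos λ, cos φ sin λ, sin φ).
The central angle between the endpoints is δ = arccos(p₁·p₂) ≈ 1.643 rad (94.2°). The total great-circle distance is δ·R ≈ 1.643 × 6371 ≈ 10470 km, so the target fraction is f = 7800/10470 ≈ 0.745.
Interpolate at f ≈ 0.745 with slerp weights a = sin((1−f)δ)/sin δ ≈ 0.408, b = sin(fδ)/sin δ ≈ 0.943.
p = a·p₁ + b·p₂ ≈ (0.704, 0.474, 0.529); φ = arcsin(p_z) ≈ 31.93°, λ = atan2(p_y, p_x) ≈ 33.98°.

≈ (32°N, 34°E)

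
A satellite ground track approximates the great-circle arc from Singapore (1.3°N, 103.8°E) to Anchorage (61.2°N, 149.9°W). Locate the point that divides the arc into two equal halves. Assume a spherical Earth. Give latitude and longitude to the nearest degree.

≈ 43°N, 132°E

Convert each endpoint to a unit vector on the sphere (x = cos φ cos λ, y = cos φ sin λ, z = sin φ).
The central angle between the endpoints is δ = arccos(p₁·p₂) ≈ 1.686 rad (96.6°).
Interpolate at f = 1/2 with slerp weights a = sin((1−f)δ)/sin δ ≈ 0.752, b = sin(fδ)/sin δ ≈ 0.752.
p = a·p₁ + b·p₂ ≈ (-0.493, 0.548, 0.676); φ = arcsin(p_z) ≈ 42.52°, λ = atan2(p_y, p_x) ≈ 131.94°.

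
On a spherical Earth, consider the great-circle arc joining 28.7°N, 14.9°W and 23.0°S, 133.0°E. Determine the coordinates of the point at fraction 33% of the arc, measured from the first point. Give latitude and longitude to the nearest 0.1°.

≈ 20.7°N, 39.6°E

Write both endpoints as unit vectors p₁, p₂ with components (cos φ cos λ, cos φ sin λ, sin φ).
The central angle between the endpoints is δ = arccos(p₁·p₂) ≈ 2.629 rad (150.6°).
Interpolate at f = 0.33 with slerp weights a = sin((1−f)δ)/sin δ ≈ 2.003, b = sin(fδ)/sin δ ≈ 1.556.
p = a·p₁ + b·p₂ ≈ (0.721, 0.596, 0.354); φ = arcsin(p_z) ≈ 20.72°, λ = atan2(p_y, p_x) ≈ 39.58°.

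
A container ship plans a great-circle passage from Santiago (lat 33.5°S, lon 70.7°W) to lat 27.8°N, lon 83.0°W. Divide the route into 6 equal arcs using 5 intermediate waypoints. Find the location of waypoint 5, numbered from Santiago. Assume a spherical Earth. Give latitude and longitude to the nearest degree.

Convert each endpoint to a unit vector on the sphere (x = cos φ cos λ, y = cos φ sin λ, z = sin φ).
The central angle between the endpoints is δ = arccos(p₁·p₂) ≈ 1.089 rad (62.4°).
Interpolate at f = 5/6 with slerp weights a = sin((1−f)δ)/sin δ ≈ 0.204, b = sin(fδ)/sin δ ≈ 0.889.
p = a·p₁ + b·p₂ ≈ (0.152, -0.941, 0.302); φ = arcsin(p_z) ≈ 17.59°, λ = atan2(p_y, p_x) ≈ -80.82°.

≈ lat 18°N, lon 81°W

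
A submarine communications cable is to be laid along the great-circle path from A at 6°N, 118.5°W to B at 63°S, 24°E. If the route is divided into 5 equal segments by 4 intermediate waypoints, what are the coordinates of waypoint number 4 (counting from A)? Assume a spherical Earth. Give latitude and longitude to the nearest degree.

Convert each endpoint to a unit vector on the sphere (x = cos φ cos λ, y = cos φ sin λ, z = sin φ).
The central angle between the endpoints is δ = arccos(p₁·p₂) ≈ 2.039 rad (116.8°).
Interpolate at f = 4/5 with slerp weights a = sin((1−f)δ)/sin δ ≈ 0.444, b = sin(fδ)/sin δ ≈ 1.119.
p = a·p₁ + b·p₂ ≈ (0.253, -0.182, -0.950); φ = arcsin(p_z) ≈ -71.84°, λ = atan2(p_y, p_x) ≈ -35.71°.

≈ 72°S, 36°W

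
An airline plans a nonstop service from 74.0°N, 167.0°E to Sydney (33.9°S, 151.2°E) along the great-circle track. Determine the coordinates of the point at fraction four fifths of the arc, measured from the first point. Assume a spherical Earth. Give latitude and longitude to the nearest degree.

Convert each endpoint to a unit vector on the sphere (x = cos φ cos λ, y = cos φ sin λ, z = sin φ).
The central angle between the endpoints is δ = arccos(p₁·p₂) ≈ 1.892 rad (108.4°).
Interpolate at f = 4/5 with slerp weights a = sin((1−f)δ)/sin δ ≈ 0.389, b = sin(fδ)/sin δ ≈ 1.052.
p = a·p₁ + b·p₂ ≈ (-0.870, 0.445, -0.213); φ = arcsin(p_z) ≈ -12.27°, λ = atan2(p_y, p_x) ≈ 152.91°.

≈ 12°S, 153°E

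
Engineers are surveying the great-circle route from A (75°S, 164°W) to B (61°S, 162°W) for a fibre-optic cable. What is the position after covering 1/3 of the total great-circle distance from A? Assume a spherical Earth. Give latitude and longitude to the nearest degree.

Convert each endpoint to a unit vector on the sphere (x = cos φ cos λ, y = cos φ sin λ, z = sin φ).
The central angle between the endpoints is δ = arccos(p₁·p₂) ≈ 0.245 rad (14.0°).
Interpolate at f = 1/3 with slerp weights a = sin((1−f)δ)/sin δ ≈ 0.670, b = sin(fδ)/sin δ ≈ 0.336.
p = a·p₁ + b·p₂ ≈ (-0.322, -0.098, -0.942); φ = arcsin(p_z) ≈ -70.34°, λ = atan2(p_y, p_x) ≈ -163.03°.

≈ (70°S, 163°W)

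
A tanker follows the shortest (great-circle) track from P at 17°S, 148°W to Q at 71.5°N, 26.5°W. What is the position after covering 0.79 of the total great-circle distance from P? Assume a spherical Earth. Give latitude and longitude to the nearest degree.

From cos δ = sin φ₁ sin φ₂ + cos φ₁ cos φ₂ cos Δλ, the central angle is δ ≈ 2.022 rad (115.8°).
Interpolate at f = 0.79 with slerp weights a = sin((1−f)δ)/sin δ ≈ 0.458, b = sin(fδ)/sin δ ≈ 1.111.
p = a·p₁ + b·p₂ ≈ (-0.056, -0.389, 0.919); φ = arcsin(p_z) ≈ 66.85°, λ = atan2(p_y, p_x) ≈ -98.16°.

≈ 67°N, 98°W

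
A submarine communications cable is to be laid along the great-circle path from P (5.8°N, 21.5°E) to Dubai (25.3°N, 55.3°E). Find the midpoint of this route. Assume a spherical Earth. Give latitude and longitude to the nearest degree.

Write both endpoints as unit vectors p₁, p₂ with components (cos φ cos λ, cos φ sin λ, sin φ).
The central angle between the endpoints is δ = arccos(p₁·p₂) ≈ 0.659 rad (37.8°).
Interpolate at f = 1/2 with slerp weights a = sin((1−f)δ)/sin δ ≈ 0.528, b = sin(fδ)/sin δ ≈ 0.528.
p = a·p₁ + b·p₂ ≈ (0.761, 0.585, 0.279); φ = arcsin(p_z) ≈ 16.21°, λ = atan2(p_y, p_x) ≈ 37.57°.

≈ (16°N, 38°E)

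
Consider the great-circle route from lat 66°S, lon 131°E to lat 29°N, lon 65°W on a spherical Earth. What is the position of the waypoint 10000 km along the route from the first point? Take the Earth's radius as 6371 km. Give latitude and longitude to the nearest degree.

Convert each endpoint to a unit vector on the sphere (x = cos φ cos λ, y = cos φ sin λ, z = sin φ).
The central angle between the endpoints is δ = arccos(p₁·p₂) ≈ 2.473 rad (141.7°). The total great-circle distance is δ·R ≈ 2.473 × 6371 ≈ 15757 km, so the target fraction is f = 10000/15757 ≈ 0.635.
Interpolate at f ≈ 0.635 with slerp weights a = sin((1−f)δ)/sin δ ≈ 1.268, b = sin(fδ)/sin δ ≈ 1.614.
p = a·p₁ + b·p₂ ≈ (0.258, -0.890, -0.376); φ = arcsin(p_z) ≈ -22.07°, λ = atan2(p_y, p_x) ≈ -73.82°.

≈ lat 22°S, lon 74°W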